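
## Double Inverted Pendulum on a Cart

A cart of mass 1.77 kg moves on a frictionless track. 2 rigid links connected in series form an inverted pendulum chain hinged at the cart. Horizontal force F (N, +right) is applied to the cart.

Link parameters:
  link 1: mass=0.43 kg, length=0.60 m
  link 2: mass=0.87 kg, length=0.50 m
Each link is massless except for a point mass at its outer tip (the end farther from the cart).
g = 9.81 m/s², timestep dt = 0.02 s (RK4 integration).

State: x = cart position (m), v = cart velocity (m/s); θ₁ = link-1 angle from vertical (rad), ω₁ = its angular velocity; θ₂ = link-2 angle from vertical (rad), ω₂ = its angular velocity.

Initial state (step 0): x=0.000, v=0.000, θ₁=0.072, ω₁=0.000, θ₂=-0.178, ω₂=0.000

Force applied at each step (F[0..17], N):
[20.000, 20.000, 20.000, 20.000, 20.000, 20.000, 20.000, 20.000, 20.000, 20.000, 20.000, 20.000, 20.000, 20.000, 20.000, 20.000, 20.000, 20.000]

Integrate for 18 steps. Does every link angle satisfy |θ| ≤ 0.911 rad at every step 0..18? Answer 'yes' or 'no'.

Answer: yes

Derivation:
apply F[0]=+20.000 → step 1: x=0.002, v=0.216, θ₁=0.070, ω₁=-0.184, θ₂=-0.181, ω₂=-0.281
apply F[1]=+20.000 → step 2: x=0.009, v=0.433, θ₁=0.065, ω₁=-0.373, θ₂=-0.189, ω₂=-0.560
apply F[2]=+20.000 → step 3: x=0.019, v=0.651, θ₁=0.055, ω₁=-0.568, θ₂=-0.203, ω₂=-0.835
apply F[3]=+20.000 → step 4: x=0.035, v=0.871, θ₁=0.042, ω₁=-0.777, θ₂=-0.223, ω₂=-1.104
apply F[4]=+20.000 → step 5: x=0.054, v=1.093, θ₁=0.024, ω₁=-1.001, θ₂=-0.247, ω₂=-1.362
apply F[5]=+20.000 → step 6: x=0.078, v=1.317, θ₁=0.002, ω₁=-1.248, θ₂=-0.277, ω₂=-1.604
apply F[6]=+20.000 → step 7: x=0.107, v=1.544, θ₁=-0.026, ω₁=-1.521, θ₂=-0.311, ω₂=-1.824
apply F[7]=+20.000 → step 8: x=0.140, v=1.774, θ₁=-0.059, ω₁=-1.827, θ₂=-0.350, ω₂=-2.015
apply F[8]=+20.000 → step 9: x=0.178, v=2.005, θ₁=-0.099, ω₁=-2.170, θ₂=-0.392, ω₂=-2.166
apply F[9]=+20.000 → step 10: x=0.220, v=2.236, θ₁=-0.147, ω₁=-2.554, θ₂=-0.436, ω₂=-2.267
apply F[10]=+20.000 → step 11: x=0.267, v=2.465, θ₁=-0.202, ω₁=-2.980, θ₂=-0.482, ω₂=-2.309
apply F[11]=+20.000 → step 12: x=0.319, v=2.688, θ₁=-0.266, ω₁=-3.447, θ₂=-0.528, ω₂=-2.282
apply F[12]=+20.000 → step 13: x=0.375, v=2.900, θ₁=-0.340, ω₁=-3.946, θ₂=-0.573, ω₂=-2.187
apply F[13]=+20.000 → step 14: x=0.435, v=3.092, θ₁=-0.424, ω₁=-4.460, θ₂=-0.615, ω₂=-2.035
apply F[14]=+20.000 → step 15: x=0.498, v=3.258, θ₁=-0.518, ω₁=-4.959, θ₂=-0.654, ω₂=-1.857
apply F[15]=+20.000 → step 16: x=0.565, v=3.387, θ₁=-0.622, ω₁=-5.403, θ₂=-0.689, ω₂=-1.708
apply F[16]=+20.000 → step 17: x=0.634, v=3.477, θ₁=-0.734, ω₁=-5.753, θ₂=-0.723, ω₂=-1.658
apply F[17]=+20.000 → step 18: x=0.704, v=3.529, θ₁=-0.851, ω₁=-5.987, θ₂=-0.757, ω₂=-1.764
Max |angle| over trajectory = 0.851 rad; bound = 0.911 → within bound.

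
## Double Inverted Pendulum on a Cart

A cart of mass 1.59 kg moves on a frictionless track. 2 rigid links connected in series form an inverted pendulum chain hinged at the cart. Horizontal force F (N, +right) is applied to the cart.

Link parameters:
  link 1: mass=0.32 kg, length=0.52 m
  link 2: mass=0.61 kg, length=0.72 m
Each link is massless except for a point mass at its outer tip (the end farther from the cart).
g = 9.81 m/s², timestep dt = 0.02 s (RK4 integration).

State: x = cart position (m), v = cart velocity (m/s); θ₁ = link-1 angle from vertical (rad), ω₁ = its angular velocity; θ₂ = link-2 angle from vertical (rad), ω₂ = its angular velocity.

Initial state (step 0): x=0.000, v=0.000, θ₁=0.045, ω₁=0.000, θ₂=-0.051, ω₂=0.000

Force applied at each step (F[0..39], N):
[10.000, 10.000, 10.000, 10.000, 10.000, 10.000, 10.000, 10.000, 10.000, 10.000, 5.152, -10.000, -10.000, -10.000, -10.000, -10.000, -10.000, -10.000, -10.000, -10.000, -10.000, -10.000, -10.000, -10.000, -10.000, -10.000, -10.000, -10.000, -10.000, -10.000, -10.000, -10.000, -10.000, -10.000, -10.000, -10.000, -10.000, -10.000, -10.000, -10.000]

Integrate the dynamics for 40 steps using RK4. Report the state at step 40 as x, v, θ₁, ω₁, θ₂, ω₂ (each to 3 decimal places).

Answer: x=-0.031, v=-3.104, θ₁=-2.910, ω₁=-14.703, θ₂=-0.076, ω₂=-6.381

Derivation:
apply F[0]=+10.000 → step 1: x=0.001, v=0.121, θ₁=0.044, ω₁=-0.146, θ₂=-0.052, ω₂=-0.076
apply F[1]=+10.000 → step 2: x=0.005, v=0.242, θ₁=0.039, ω₁=-0.295, θ₂=-0.054, ω₂=-0.151
apply F[2]=+10.000 → step 3: x=0.011, v=0.363, θ₁=0.032, ω₁=-0.450, θ₂=-0.058, ω₂=-0.223
apply F[3]=+10.000 → step 4: x=0.019, v=0.486, θ₁=0.021, ω₁=-0.615, θ₂=-0.063, ω₂=-0.291
apply F[4]=+10.000 → step 5: x=0.030, v=0.610, θ₁=0.007, ω₁=-0.793, θ₂=-0.069, ω₂=-0.353
apply F[5]=+10.000 → step 6: x=0.044, v=0.736, θ₁=-0.011, ω₁=-0.988, θ₂=-0.077, ω₂=-0.406
apply F[6]=+10.000 → step 7: x=0.060, v=0.864, θ₁=-0.033, ω₁=-1.203, θ₂=-0.086, ω₂=-0.449
apply F[7]=+10.000 → step 8: x=0.078, v=0.995, θ₁=-0.059, ω₁=-1.443, θ₂=-0.095, ω₂=-0.479
apply F[8]=+10.000 → step 9: x=0.100, v=1.127, θ₁=-0.091, ω₁=-1.711, θ₂=-0.105, ω₂=-0.496
apply F[9]=+10.000 → step 10: x=0.123, v=1.262, θ₁=-0.128, ω₁=-2.009, θ₂=-0.115, ω₂=-0.496
apply F[10]=+5.152 → step 11: x=0.149, v=1.338, θ₁=-0.170, ω₁=-2.223, θ₂=-0.124, ω₂=-0.481
apply F[11]=-10.000 → step 12: x=0.175, v=1.230, θ₁=-0.213, ω₁=-2.128, θ₂=-0.134, ω₂=-0.440
apply F[12]=-10.000 → step 13: x=0.199, v=1.127, θ₁=-0.255, ω₁=-2.080, θ₂=-0.142, ω₂=-0.376
apply F[13]=-10.000 → step 14: x=0.220, v=1.027, θ₁=-0.297, ω₁=-2.077, θ₂=-0.149, ω₂=-0.289
apply F[14]=-10.000 → step 15: x=0.240, v=0.931, θ₁=-0.339, ω₁=-2.116, θ₂=-0.153, ω₂=-0.181
apply F[15]=-10.000 → step 16: x=0.258, v=0.838, θ₁=-0.382, ω₁=-2.194, θ₂=-0.156, ω₂=-0.053
apply F[16]=-10.000 → step 17: x=0.273, v=0.746, θ₁=-0.427, ω₁=-2.308, θ₂=-0.155, ω₂=0.093
apply F[17]=-10.000 → step 18: x=0.287, v=0.654, θ₁=-0.474, ω₁=-2.452, θ₂=-0.152, ω₂=0.252
apply F[18]=-10.000 → step 19: x=0.300, v=0.562, θ₁=-0.525, ω₁=-2.620, θ₂=-0.145, ω₂=0.420
apply F[19]=-10.000 → step 20: x=0.310, v=0.469, θ₁=-0.579, ω₁=-2.804, θ₂=-0.135, ω₂=0.590
apply F[20]=-10.000 → step 21: x=0.318, v=0.373, θ₁=-0.637, ω₁=-2.997, θ₂=-0.122, ω₂=0.755
apply F[21]=-10.000 → step 22: x=0.325, v=0.273, θ₁=-0.699, ω₁=-3.192, θ₂=-0.105, ω₂=0.908
apply F[22]=-10.000 → step 23: x=0.329, v=0.169, θ₁=-0.765, ω₁=-3.385, θ₂=-0.085, ω₂=1.045
apply F[23]=-10.000 → step 24: x=0.331, v=0.062, θ₁=-0.834, ω₁=-3.575, θ₂=-0.063, ω₂=1.160
apply F[24]=-10.000 → step 25: x=0.332, v=-0.050, θ₁=-0.908, ω₁=-3.763, θ₂=-0.039, ω₂=1.251
apply F[25]=-10.000 → step 26: x=0.329, v=-0.166, θ₁=-0.985, ω₁=-3.950, θ₂=-0.013, ω₂=1.317
apply F[26]=-10.000 → step 27: x=0.325, v=-0.287, θ₁=-1.066, ω₁=-4.142, θ₂=0.013, ω₂=1.354
apply F[27]=-10.000 → step 28: x=0.318, v=-0.411, θ₁=-1.151, ω₁=-4.345, θ₂=0.041, ω₂=1.360
apply F[28]=-10.000 → step 29: x=0.308, v=-0.541, θ₁=-1.240, ω₁=-4.566, θ₂=0.068, ω₂=1.333
apply F[29]=-10.000 → step 30: x=0.296, v=-0.676, θ₁=-1.334, ω₁=-4.813, θ₂=0.094, ω₂=1.267
apply F[30]=-10.000 → step 31: x=0.281, v=-0.818, θ₁=-1.433, ω₁=-5.098, θ₂=0.118, ω₂=1.156
apply F[31]=-10.000 → step 32: x=0.263, v=-0.968, θ₁=-1.538, ω₁=-5.435, θ₂=0.139, ω₂=0.987
apply F[32]=-10.000 → step 33: x=0.243, v=-1.129, θ₁=-1.650, ω₁=-5.844, θ₂=0.157, ω₂=0.747
apply F[33]=-10.000 → step 34: x=0.218, v=-1.305, θ₁=-1.772, ω₁=-6.350, θ₂=0.169, ω₂=0.412
apply F[34]=-10.000 → step 35: x=0.190, v=-1.502, θ₁=-1.905, ω₁=-6.992, θ₂=0.173, ω₂=-0.049
apply F[35]=-10.000 → step 36: x=0.158, v=-1.729, θ₁=-2.053, ω₁=-7.824, θ₂=0.166, ω₂=-0.682
apply F[36]=-10.000 → step 37: x=0.121, v=-1.997, θ₁=-2.220, ω₁=-8.926, θ₂=0.144, ω₂=-1.553
apply F[37]=-10.000 → step 38: x=0.078, v=-2.320, θ₁=-2.413, ω₁=-10.404, θ₂=0.101, ω₂=-2.753
apply F[38]=-10.000 → step 39: x=0.027, v=-2.706, θ₁=-2.640, ω₁=-12.366, θ₂=0.031, ω₂=-4.375
apply F[39]=-10.000 → step 40: x=-0.031, v=-3.104, θ₁=-2.910, ω₁=-14.703, θ₂=-0.076, ω₂=-6.381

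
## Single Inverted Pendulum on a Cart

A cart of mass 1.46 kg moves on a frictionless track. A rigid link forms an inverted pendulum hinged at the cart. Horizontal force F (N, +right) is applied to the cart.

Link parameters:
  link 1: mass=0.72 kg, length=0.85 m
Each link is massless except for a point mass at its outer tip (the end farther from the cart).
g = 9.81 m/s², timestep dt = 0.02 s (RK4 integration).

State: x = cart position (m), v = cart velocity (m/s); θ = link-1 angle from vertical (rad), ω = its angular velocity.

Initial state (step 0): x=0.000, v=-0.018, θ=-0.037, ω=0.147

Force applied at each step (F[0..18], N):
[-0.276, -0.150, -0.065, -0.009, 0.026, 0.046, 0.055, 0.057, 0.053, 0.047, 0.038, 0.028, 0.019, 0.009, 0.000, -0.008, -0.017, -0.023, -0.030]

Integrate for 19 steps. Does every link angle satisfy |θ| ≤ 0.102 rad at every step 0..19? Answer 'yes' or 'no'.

Answer: yes

Derivation:
apply F[0]=-0.276 → step 1: x=-0.000, v=-0.018, θ=-0.034, ω=0.139
apply F[1]=-0.150 → step 2: x=-0.001, v=-0.017, θ=-0.031, ω=0.130
apply F[2]=-0.065 → step 3: x=-0.001, v=-0.015, θ=-0.029, ω=0.121
apply F[3]=-0.009 → step 4: x=-0.001, v=-0.013, θ=-0.027, ω=0.112
apply F[4]=+0.026 → step 5: x=-0.002, v=-0.010, θ=-0.024, ω=0.102
apply F[5]=+0.046 → step 6: x=-0.002, v=-0.007, θ=-0.023, ω=0.094
apply F[6]=+0.055 → step 7: x=-0.002, v=-0.004, θ=-0.021, ω=0.085
apply F[7]=+0.057 → step 8: x=-0.002, v=-0.001, θ=-0.019, ω=0.077
apply F[8]=+0.053 → step 9: x=-0.002, v=0.001, θ=-0.018, ω=0.070
apply F[9]=+0.047 → step 10: x=-0.002, v=0.003, θ=-0.016, ω=0.064
apply F[10]=+0.038 → step 11: x=-0.002, v=0.005, θ=-0.015, ω=0.058
apply F[11]=+0.028 → step 12: x=-0.002, v=0.007, θ=-0.014, ω=0.052
apply F[12]=+0.019 → step 13: x=-0.001, v=0.009, θ=-0.013, ω=0.047
apply F[13]=+0.009 → step 14: x=-0.001, v=0.010, θ=-0.012, ω=0.043
apply F[14]=+0.000 → step 15: x=-0.001, v=0.011, θ=-0.011, ω=0.039
apply F[15]=-0.008 → step 16: x=-0.001, v=0.012, θ=-0.011, ω=0.035
apply F[16]=-0.017 → step 17: x=-0.001, v=0.013, θ=-0.010, ω=0.032
apply F[17]=-0.023 → step 18: x=-0.000, v=0.014, θ=-0.009, ω=0.029
apply F[18]=-0.030 → step 19: x=-0.000, v=0.014, θ=-0.009, ω=0.026
Max |angle| over trajectory = 0.037 rad; bound = 0.102 → within bound.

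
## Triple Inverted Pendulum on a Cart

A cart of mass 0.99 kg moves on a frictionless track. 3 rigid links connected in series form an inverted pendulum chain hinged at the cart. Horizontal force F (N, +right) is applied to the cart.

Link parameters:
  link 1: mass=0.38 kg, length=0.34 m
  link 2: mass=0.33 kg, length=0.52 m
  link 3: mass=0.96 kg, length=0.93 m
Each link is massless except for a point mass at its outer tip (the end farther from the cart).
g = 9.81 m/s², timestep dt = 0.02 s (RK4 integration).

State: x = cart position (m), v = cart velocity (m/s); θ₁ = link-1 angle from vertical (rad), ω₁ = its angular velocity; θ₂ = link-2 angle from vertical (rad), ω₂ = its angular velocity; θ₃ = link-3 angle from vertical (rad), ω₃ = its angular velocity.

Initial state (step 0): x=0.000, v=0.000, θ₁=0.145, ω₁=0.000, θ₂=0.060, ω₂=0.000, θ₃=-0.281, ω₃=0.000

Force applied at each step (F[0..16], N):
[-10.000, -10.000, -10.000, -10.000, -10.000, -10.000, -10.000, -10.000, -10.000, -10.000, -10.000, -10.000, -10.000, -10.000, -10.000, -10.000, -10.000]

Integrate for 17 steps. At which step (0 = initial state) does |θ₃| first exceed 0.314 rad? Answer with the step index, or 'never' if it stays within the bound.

apply F[0]=-10.000 → step 1: x=-0.002, v=-0.233, θ₁=0.154, ω₁=0.865, θ₂=0.061, ω₂=0.113, θ₃=-0.283, ω₃=-0.164
apply F[1]=-10.000 → step 2: x=-0.009, v=-0.466, θ₁=0.180, ω₁=1.740, θ₂=0.064, ω₂=0.200, θ₃=-0.287, ω₃=-0.311
apply F[2]=-10.000 → step 3: x=-0.021, v=-0.697, θ₁=0.223, ω₁=2.622, θ₂=0.069, ω₂=0.247, θ₃=-0.295, ω₃=-0.426
apply F[3]=-10.000 → step 4: x=-0.037, v=-0.919, θ₁=0.284, ω₁=3.478, θ₂=0.074, ω₂=0.254, θ₃=-0.304, ω₃=-0.493
apply F[4]=-10.000 → step 5: x=-0.058, v=-1.127, θ₁=0.362, ω₁=4.259, θ₂=0.079, ω₂=0.248, θ₃=-0.314, ω₃=-0.507
apply F[5]=-10.000 → step 6: x=-0.082, v=-1.312, θ₁=0.454, ω₁=4.918, θ₂=0.084, ω₂=0.269, θ₃=-0.324, ω₃=-0.472
apply F[6]=-10.000 → step 7: x=-0.110, v=-1.473, θ₁=0.558, ω₁=5.442, θ₂=0.090, ω₂=0.353, θ₃=-0.333, ω₃=-0.401
apply F[7]=-10.000 → step 8: x=-0.141, v=-1.611, θ₁=0.671, ω₁=5.849, θ₂=0.099, ω₂=0.518, θ₃=-0.340, ω₃=-0.310
apply F[8]=-10.000 → step 9: x=-0.174, v=-1.729, θ₁=0.791, ω₁=6.170, θ₂=0.111, ω₂=0.769, θ₃=-0.345, ω₃=-0.210
apply F[9]=-10.000 → step 10: x=-0.210, v=-1.829, θ₁=0.917, ω₁=6.432, θ₂=0.130, ω₂=1.101, θ₃=-0.348, ω₃=-0.106
apply F[10]=-10.000 → step 11: x=-0.247, v=-1.912, θ₁=1.048, ω₁=6.658, θ₂=0.156, ω₂=1.511, θ₃=-0.349, ω₃=-0.002
apply F[11]=-10.000 → step 12: x=-0.286, v=-1.981, θ₁=1.183, ω₁=6.856, θ₂=0.191, ω₂=1.990, θ₃=-0.348, ω₃=0.104
apply F[12]=-10.000 → step 13: x=-0.326, v=-2.036, θ₁=1.322, ω₁=7.029, θ₂=0.236, ω₂=2.535, θ₃=-0.345, ω₃=0.214
apply F[13]=-10.000 → step 14: x=-0.368, v=-2.078, θ₁=1.464, ω₁=7.172, θ₂=0.293, ω₂=3.138, θ₃=-0.340, ω₃=0.333
apply F[14]=-10.000 → step 15: x=-0.410, v=-2.111, θ₁=1.609, ω₁=7.271, θ₂=0.362, ω₂=3.792, θ₃=-0.332, ω₃=0.466
apply F[15]=-10.000 → step 16: x=-0.452, v=-2.137, θ₁=1.755, ω₁=7.308, θ₂=0.445, ω₂=4.486, θ₃=-0.321, ω₃=0.621
apply F[16]=-10.000 → step 17: x=-0.495, v=-2.160, θ₁=1.901, ω₁=7.254, θ₂=0.542, ω₂=5.206, θ₃=-0.307, ω₃=0.806
|θ₃| = 0.3143 > 0.314 first at step 5.

Answer: 5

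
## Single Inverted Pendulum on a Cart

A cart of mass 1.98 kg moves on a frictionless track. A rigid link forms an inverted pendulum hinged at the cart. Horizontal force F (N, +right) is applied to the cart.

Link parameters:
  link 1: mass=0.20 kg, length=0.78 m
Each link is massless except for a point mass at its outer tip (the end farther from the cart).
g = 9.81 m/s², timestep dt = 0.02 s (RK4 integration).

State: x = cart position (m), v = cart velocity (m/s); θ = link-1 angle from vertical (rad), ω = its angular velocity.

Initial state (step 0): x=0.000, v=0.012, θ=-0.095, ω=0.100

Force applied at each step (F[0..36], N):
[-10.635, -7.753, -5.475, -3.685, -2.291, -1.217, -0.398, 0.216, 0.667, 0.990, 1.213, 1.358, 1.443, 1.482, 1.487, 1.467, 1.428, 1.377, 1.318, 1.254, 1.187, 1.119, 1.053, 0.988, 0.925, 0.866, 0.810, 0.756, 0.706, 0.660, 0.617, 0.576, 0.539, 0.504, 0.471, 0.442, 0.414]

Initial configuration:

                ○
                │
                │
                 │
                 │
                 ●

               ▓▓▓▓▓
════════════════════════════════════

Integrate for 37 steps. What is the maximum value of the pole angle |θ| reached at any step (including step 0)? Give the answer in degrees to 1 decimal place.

Answer: 5.4°

Derivation:
apply F[0]=-10.635 → step 1: x=-0.001, v=-0.093, θ=-0.092, ω=0.211
apply F[1]=-7.753 → step 2: x=-0.003, v=-0.170, θ=-0.087, ω=0.286
apply F[2]=-5.475 → step 3: x=-0.007, v=-0.224, θ=-0.081, ω=0.334
apply F[3]=-3.685 → step 4: x=-0.012, v=-0.259, θ=-0.074, ω=0.360
apply F[4]=-2.291 → step 5: x=-0.018, v=-0.281, θ=-0.066, ω=0.370
apply F[5]=-1.217 → step 6: x=-0.023, v=-0.292, θ=-0.059, ω=0.369
apply F[6]=-0.398 → step 7: x=-0.029, v=-0.295, θ=-0.052, ω=0.358
apply F[7]=+0.216 → step 8: x=-0.035, v=-0.292, θ=-0.045, ω=0.342
apply F[8]=+0.667 → step 9: x=-0.041, v=-0.284, θ=-0.038, ω=0.322
apply F[9]=+0.990 → step 10: x=-0.046, v=-0.274, θ=-0.032, ω=0.300
apply F[10]=+1.213 → step 11: x=-0.052, v=-0.261, θ=-0.026, ω=0.276
apply F[11]=+1.358 → step 12: x=-0.057, v=-0.247, θ=-0.021, ω=0.252
apply F[12]=+1.443 → step 13: x=-0.062, v=-0.232, θ=-0.016, ω=0.228
apply F[13]=+1.482 → step 14: x=-0.066, v=-0.216, θ=-0.012, ω=0.205
apply F[14]=+1.487 → step 15: x=-0.070, v=-0.201, θ=-0.008, ω=0.183
apply F[15]=+1.467 → step 16: x=-0.074, v=-0.186, θ=-0.005, ω=0.162
apply F[16]=+1.428 → step 17: x=-0.078, v=-0.172, θ=-0.001, ω=0.143
apply F[17]=+1.377 → step 18: x=-0.081, v=-0.158, θ=0.001, ω=0.125
apply F[18]=+1.318 → step 19: x=-0.084, v=-0.145, θ=0.004, ω=0.109
apply F[19]=+1.254 → step 20: x=-0.087, v=-0.132, θ=0.006, ω=0.094
apply F[20]=+1.187 → step 21: x=-0.089, v=-0.120, θ=0.007, ω=0.080
apply F[21]=+1.119 → step 22: x=-0.092, v=-0.109, θ=0.009, ω=0.068
apply F[22]=+1.053 → step 23: x=-0.094, v=-0.099, θ=0.010, ω=0.057
apply F[23]=+0.988 → step 24: x=-0.096, v=-0.089, θ=0.011, ω=0.047
apply F[24]=+0.925 → step 25: x=-0.097, v=-0.080, θ=0.012, ω=0.038
apply F[25]=+0.866 → step 26: x=-0.099, v=-0.071, θ=0.013, ω=0.030
apply F[26]=+0.810 → step 27: x=-0.100, v=-0.063, θ=0.013, ω=0.023
apply F[27]=+0.756 → step 28: x=-0.101, v=-0.056, θ=0.014, ω=0.017
apply F[28]=+0.706 → step 29: x=-0.102, v=-0.049, θ=0.014, ω=0.012
apply F[29]=+0.660 → step 30: x=-0.103, v=-0.043, θ=0.014, ω=0.007
apply F[30]=+0.617 → step 31: x=-0.104, v=-0.037, θ=0.014, ω=0.003
apply F[31]=+0.576 → step 32: x=-0.105, v=-0.031, θ=0.014, ω=-0.000
apply F[32]=+0.539 → step 33: x=-0.105, v=-0.026, θ=0.014, ω=-0.004
apply F[33]=+0.504 → step 34: x=-0.106, v=-0.021, θ=0.014, ω=-0.006
apply F[34]=+0.471 → step 35: x=-0.106, v=-0.017, θ=0.014, ω=-0.008
apply F[35]=+0.442 → step 36: x=-0.107, v=-0.013, θ=0.014, ω=-0.010
apply F[36]=+0.414 → step 37: x=-0.107, v=-0.009, θ=0.013, ω=-0.012
Max |angle| over trajectory = 0.095 rad = 5.4°.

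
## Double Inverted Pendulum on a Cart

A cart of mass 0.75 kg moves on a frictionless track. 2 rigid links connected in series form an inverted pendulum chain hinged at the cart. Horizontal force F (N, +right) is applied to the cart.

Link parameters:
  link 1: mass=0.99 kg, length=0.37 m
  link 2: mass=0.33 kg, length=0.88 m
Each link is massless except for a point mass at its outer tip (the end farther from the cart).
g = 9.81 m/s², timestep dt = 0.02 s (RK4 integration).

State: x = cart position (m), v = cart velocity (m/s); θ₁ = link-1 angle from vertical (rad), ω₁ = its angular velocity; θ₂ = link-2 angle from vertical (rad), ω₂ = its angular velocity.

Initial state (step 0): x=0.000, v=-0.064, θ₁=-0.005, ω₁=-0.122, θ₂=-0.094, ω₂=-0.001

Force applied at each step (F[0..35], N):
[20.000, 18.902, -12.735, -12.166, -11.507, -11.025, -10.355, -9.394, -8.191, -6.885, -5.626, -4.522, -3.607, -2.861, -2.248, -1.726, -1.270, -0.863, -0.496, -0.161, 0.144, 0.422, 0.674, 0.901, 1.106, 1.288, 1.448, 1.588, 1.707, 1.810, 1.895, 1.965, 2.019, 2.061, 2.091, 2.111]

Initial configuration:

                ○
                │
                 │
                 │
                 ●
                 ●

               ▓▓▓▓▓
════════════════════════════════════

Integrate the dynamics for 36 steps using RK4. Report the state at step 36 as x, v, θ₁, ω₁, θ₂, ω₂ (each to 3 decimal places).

apply F[0]=+20.000 → step 1: x=0.004, v=0.473, θ₁=-0.022, ω₁=-1.565, θ₂=-0.094, ω₂=-0.024
apply F[1]=+18.902 → step 2: x=0.019, v=0.986, θ₁=-0.067, ω₁=-2.967, θ₂=-0.095, ω₂=-0.035
apply F[2]=-12.735 → step 3: x=0.035, v=0.676, θ₁=-0.118, ω₁=-2.182, θ₂=-0.096, ω₂=-0.035
apply F[3]=-12.166 → step 4: x=0.046, v=0.402, θ₁=-0.155, ω₁=-1.528, θ₂=-0.096, ω₂=-0.022
apply F[4]=-11.507 → step 5: x=0.052, v=0.160, θ₁=-0.180, ω₁=-0.989, θ₂=-0.096, ω₂=0.002
apply F[5]=-11.025 → step 6: x=0.053, v=-0.058, θ₁=-0.196, ω₁=-0.528, θ₂=-0.096, ω₂=0.034
apply F[6]=-10.355 → step 7: x=0.049, v=-0.254, θ₁=-0.202, ω₁=-0.135, θ₂=-0.095, ω₂=0.070
apply F[7]=-9.394 → step 8: x=0.043, v=-0.425, θ₁=-0.202, ω₁=0.189, θ₂=-0.093, ω₂=0.107
apply F[8]=-8.191 → step 9: x=0.033, v=-0.567, θ₁=-0.195, ω₁=0.440, θ₂=-0.091, ω₂=0.143
apply F[9]=-6.885 → step 10: x=0.020, v=-0.680, θ₁=-0.185, ω₁=0.621, θ₂=-0.088, ω₂=0.175
apply F[10]=-5.626 → step 11: x=0.006, v=-0.767, θ₁=-0.171, ω₁=0.740, θ₂=-0.084, ω₂=0.204
apply F[11]=-4.522 → step 12: x=-0.010, v=-0.830, θ₁=-0.156, ω₁=0.809, θ₂=-0.079, ω₂=0.228
apply F[12]=-3.607 → step 13: x=-0.027, v=-0.876, θ₁=-0.139, ω₁=0.841, θ₂=-0.075, ω₂=0.249
apply F[13]=-2.861 → step 14: x=-0.045, v=-0.908, θ₁=-0.122, ω₁=0.847, θ₂=-0.070, ω₂=0.266
apply F[14]=-2.248 → step 15: x=-0.063, v=-0.930, θ₁=-0.106, ω₁=0.837, θ₂=-0.064, ω₂=0.280
apply F[15]=-1.726 → step 16: x=-0.082, v=-0.943, θ₁=-0.089, ω₁=0.815, θ₂=-0.058, ω₂=0.290
apply F[16]=-1.270 → step 17: x=-0.101, v=-0.949, θ₁=-0.073, ω₁=0.785, θ₂=-0.052, ω₂=0.298
apply F[17]=-0.863 → step 18: x=-0.120, v=-0.950, θ₁=-0.058, ω₁=0.750, θ₂=-0.046, ω₂=0.302
apply F[18]=-0.496 → step 19: x=-0.139, v=-0.947, θ₁=-0.043, ω₁=0.712, θ₂=-0.040, ω₂=0.305
apply F[19]=-0.161 → step 20: x=-0.158, v=-0.939, θ₁=-0.030, ω₁=0.671, θ₂=-0.034, ω₂=0.304
apply F[20]=+0.144 → step 21: x=-0.176, v=-0.927, θ₁=-0.017, ω₁=0.629, θ₂=-0.028, ω₂=0.302
apply F[21]=+0.422 → step 22: x=-0.195, v=-0.912, θ₁=-0.004, ω₁=0.586, θ₂=-0.022, ω₂=0.298
apply F[22]=+0.674 → step 23: x=-0.213, v=-0.895, θ₁=0.007, ω₁=0.543, θ₂=-0.016, ω₂=0.291
apply F[23]=+0.901 → step 24: x=-0.231, v=-0.875, θ₁=0.017, ω₁=0.500, θ₂=-0.011, ω₂=0.284
apply F[24]=+1.106 → step 25: x=-0.248, v=-0.853, θ₁=0.027, ω₁=0.458, θ₂=-0.005, ω₂=0.275
apply F[25]=+1.288 → step 26: x=-0.265, v=-0.829, θ₁=0.036, ω₁=0.417, θ₂=0.000, ω₂=0.265
apply F[26]=+1.448 → step 27: x=-0.281, v=-0.804, θ₁=0.043, ω₁=0.376, θ₂=0.006, ω₂=0.254
apply F[27]=+1.588 → step 28: x=-0.297, v=-0.778, θ₁=0.051, ω₁=0.338, θ₂=0.011, ω₂=0.243
apply F[28]=+1.707 → step 29: x=-0.312, v=-0.751, θ₁=0.057, ω₁=0.301, θ₂=0.015, ω₂=0.231
apply F[29]=+1.810 → step 30: x=-0.327, v=-0.724, θ₁=0.063, ω₁=0.265, θ₂=0.020, ω₂=0.218
apply F[30]=+1.895 → step 31: x=-0.341, v=-0.696, θ₁=0.068, ω₁=0.232, θ₂=0.024, ω₂=0.205
apply F[31]=+1.965 → step 32: x=-0.355, v=-0.667, θ₁=0.072, ω₁=0.200, θ₂=0.028, ω₂=0.192
apply F[32]=+2.019 → step 33: x=-0.368, v=-0.639, θ₁=0.076, ω₁=0.171, θ₂=0.032, ω₂=0.179
apply F[33]=+2.061 → step 34: x=-0.380, v=-0.611, θ₁=0.079, ω₁=0.144, θ₂=0.035, ω₂=0.166
apply F[34]=+2.091 → step 35: x=-0.392, v=-0.583, θ₁=0.081, ω₁=0.118, θ₂=0.038, ω₂=0.153
apply F[35]=+2.111 → step 36: x=-0.404, v=-0.555, θ₁=0.083, ω₁=0.095, θ₂=0.041, ω₂=0.141

Answer: x=-0.404, v=-0.555, θ₁=0.083, ω₁=0.095, θ₂=0.041, ω₂=0.141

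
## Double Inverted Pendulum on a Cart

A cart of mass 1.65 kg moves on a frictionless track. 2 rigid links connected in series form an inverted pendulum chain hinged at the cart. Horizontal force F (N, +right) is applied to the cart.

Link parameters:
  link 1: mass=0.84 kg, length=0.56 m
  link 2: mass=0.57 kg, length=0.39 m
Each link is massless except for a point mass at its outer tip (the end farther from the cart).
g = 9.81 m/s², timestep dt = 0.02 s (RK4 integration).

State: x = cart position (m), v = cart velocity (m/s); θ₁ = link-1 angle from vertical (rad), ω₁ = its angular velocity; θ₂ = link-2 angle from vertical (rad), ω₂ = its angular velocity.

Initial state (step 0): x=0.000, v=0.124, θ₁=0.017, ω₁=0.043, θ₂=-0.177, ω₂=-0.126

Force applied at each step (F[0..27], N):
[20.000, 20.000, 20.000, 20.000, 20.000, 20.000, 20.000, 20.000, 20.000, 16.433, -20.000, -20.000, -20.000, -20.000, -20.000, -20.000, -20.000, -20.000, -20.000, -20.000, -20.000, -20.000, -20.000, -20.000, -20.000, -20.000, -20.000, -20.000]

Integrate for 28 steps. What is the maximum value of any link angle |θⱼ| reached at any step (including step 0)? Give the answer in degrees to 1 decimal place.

apply F[0]=+20.000 → step 1: x=0.005, v=0.364, θ₁=0.014, ω₁=-0.335, θ₂=-0.181, ω₂=-0.288
apply F[1]=+20.000 → step 2: x=0.015, v=0.605, θ₁=0.004, ω₁=-0.718, θ₂=-0.189, ω₂=-0.446
apply F[2]=+20.000 → step 3: x=0.029, v=0.848, θ₁=-0.015, ω₁=-1.114, θ₂=-0.199, ω₂=-0.591
apply F[3]=+20.000 → step 4: x=0.048, v=1.094, θ₁=-0.041, ω₁=-1.529, θ₂=-0.212, ω₂=-0.717
apply F[4]=+20.000 → step 5: x=0.073, v=1.343, θ₁=-0.076, ω₁=-1.966, θ₂=-0.227, ω₂=-0.816
apply F[5]=+20.000 → step 6: x=0.102, v=1.595, θ₁=-0.120, ω₁=-2.429, θ₂=-0.244, ω₂=-0.884
apply F[6]=+20.000 → step 7: x=0.137, v=1.847, θ₁=-0.173, ω₁=-2.915, θ₂=-0.263, ω₂=-0.919
apply F[7]=+20.000 → step 8: x=0.176, v=2.093, θ₁=-0.237, ω₁=-3.416, θ₂=-0.281, ω₂=-0.927
apply F[8]=+20.000 → step 9: x=0.220, v=2.329, θ₁=-0.310, ω₁=-3.916, θ₂=-0.300, ω₂=-0.926
apply F[9]=+16.433 → step 10: x=0.269, v=2.507, θ₁=-0.392, ω₁=-4.331, θ₂=-0.318, ω₂=-0.940
apply F[10]=-20.000 → step 11: x=0.317, v=2.289, θ₁=-0.477, ω₁=-4.133, θ₂=-0.337, ω₂=-0.909
apply F[11]=-20.000 → step 12: x=0.360, v=2.082, θ₁=-0.558, ω₁=-4.002, θ₂=-0.354, ω₂=-0.847
apply F[12]=-20.000 → step 13: x=0.400, v=1.884, θ₁=-0.638, ω₁=-3.932, θ₂=-0.370, ω₂=-0.754
apply F[13]=-20.000 → step 14: x=0.436, v=1.692, θ₁=-0.716, ω₁=-3.915, θ₂=-0.384, ω₂=-0.635
apply F[14]=-20.000 → step 15: x=0.468, v=1.503, θ₁=-0.794, ω₁=-3.945, θ₂=-0.396, ω₂=-0.495
apply F[15]=-20.000 → step 16: x=0.496, v=1.314, θ₁=-0.874, ω₁=-4.016, θ₂=-0.404, ω₂=-0.343
apply F[16]=-20.000 → step 17: x=0.520, v=1.122, θ₁=-0.955, ω₁=-4.122, θ₂=-0.409, ω₂=-0.188
apply F[17]=-20.000 → step 18: x=0.541, v=0.924, θ₁=-1.039, ω₁=-4.260, θ₂=-0.412, ω₂=-0.039
apply F[18]=-20.000 → step 19: x=0.557, v=0.719, θ₁=-1.126, ω₁=-4.427, θ₂=-0.411, ω₂=0.093
apply F[19]=-20.000 → step 20: x=0.569, v=0.504, θ₁=-1.216, ω₁=-4.620, θ₂=-0.408, ω₂=0.195
apply F[20]=-20.000 → step 21: x=0.577, v=0.276, θ₁=-1.311, ω₁=-4.842, θ₂=-0.403, ω₂=0.255
apply F[21]=-20.000 → step 22: x=0.580, v=0.034, θ₁=-1.410, ω₁=-5.095, θ₂=-0.398, ω₂=0.257
apply F[22]=-20.000 → step 23: x=0.578, v=-0.224, θ₁=-1.515, ω₁=-5.383, θ₂=-0.394, ω₂=0.185
apply F[23]=-20.000 → step 24: x=0.571, v=-0.502, θ₁=-1.626, ω₁=-5.716, θ₂=-0.391, ω₂=0.018
apply F[24]=-20.000 → step 25: x=0.558, v=-0.804, θ₁=-1.744, ω₁=-6.103, θ₂=-0.394, ω₂=-0.270
apply F[25]=-20.000 → step 26: x=0.539, v=-1.133, θ₁=-1.870, ω₁=-6.560, θ₂=-0.403, ω₂=-0.716
apply F[26]=-20.000 → step 27: x=0.513, v=-1.496, θ₁=-2.007, ω₁=-7.106, θ₂=-0.424, ω₂=-1.367
apply F[27]=-20.000 → step 28: x=0.479, v=-1.899, θ₁=-2.155, ω₁=-7.763, θ₂=-0.460, ω₂=-2.293
Max |angle| over trajectory = 2.155 rad = 123.5°.

Answer: 123.5°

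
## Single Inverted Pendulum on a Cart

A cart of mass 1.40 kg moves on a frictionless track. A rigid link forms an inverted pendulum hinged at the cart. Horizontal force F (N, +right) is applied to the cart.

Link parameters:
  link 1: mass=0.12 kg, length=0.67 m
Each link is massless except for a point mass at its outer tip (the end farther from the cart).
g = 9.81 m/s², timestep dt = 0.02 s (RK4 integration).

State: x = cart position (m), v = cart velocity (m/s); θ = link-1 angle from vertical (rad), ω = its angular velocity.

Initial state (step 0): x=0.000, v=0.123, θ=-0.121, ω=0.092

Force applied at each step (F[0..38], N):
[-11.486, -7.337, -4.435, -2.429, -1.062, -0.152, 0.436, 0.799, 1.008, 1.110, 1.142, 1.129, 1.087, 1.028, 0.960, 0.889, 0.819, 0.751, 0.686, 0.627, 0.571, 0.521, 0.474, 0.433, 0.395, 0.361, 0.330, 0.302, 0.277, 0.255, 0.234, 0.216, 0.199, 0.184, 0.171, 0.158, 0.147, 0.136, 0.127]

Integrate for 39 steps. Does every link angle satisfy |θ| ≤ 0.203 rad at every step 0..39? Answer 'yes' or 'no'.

Answer: yes

Derivation:
apply F[0]=-11.486 → step 1: x=0.001, v=-0.039, θ=-0.117, ω=0.297
apply F[1]=-7.337 → step 2: x=-0.001, v=-0.142, θ=-0.110, ω=0.416
apply F[2]=-4.435 → step 3: x=-0.004, v=-0.203, θ=-0.101, ω=0.477
apply F[3]=-2.429 → step 4: x=-0.009, v=-0.236, θ=-0.091, ω=0.498
apply F[4]=-1.062 → step 5: x=-0.014, v=-0.250, θ=-0.081, ω=0.493
apply F[5]=-0.152 → step 6: x=-0.019, v=-0.251, θ=-0.072, ω=0.472
apply F[6]=+0.436 → step 7: x=-0.024, v=-0.244, θ=-0.063, ω=0.441
apply F[7]=+0.799 → step 8: x=-0.028, v=-0.231, θ=-0.054, ω=0.406
apply F[8]=+1.008 → step 9: x=-0.033, v=-0.216, θ=-0.046, ω=0.368
apply F[9]=+1.110 → step 10: x=-0.037, v=-0.200, θ=-0.039, ω=0.331
apply F[10]=+1.142 → step 11: x=-0.041, v=-0.183, θ=-0.033, ω=0.295
apply F[11]=+1.129 → step 12: x=-0.044, v=-0.166, θ=-0.028, ω=0.262
apply F[12]=+1.087 → step 13: x=-0.047, v=-0.150, θ=-0.023, ω=0.230
apply F[13]=+1.028 → step 14: x=-0.050, v=-0.135, θ=-0.018, ω=0.202
apply F[14]=+0.960 → step 15: x=-0.053, v=-0.121, θ=-0.015, ω=0.176
apply F[15]=+0.889 → step 16: x=-0.055, v=-0.108, θ=-0.011, ω=0.153
apply F[16]=+0.819 → step 17: x=-0.057, v=-0.096, θ=-0.008, ω=0.133
apply F[17]=+0.751 → step 18: x=-0.059, v=-0.085, θ=-0.006, ω=0.114
apply F[18]=+0.686 → step 19: x=-0.061, v=-0.075, θ=-0.004, ω=0.098
apply F[19]=+0.627 → step 20: x=-0.062, v=-0.066, θ=-0.002, ω=0.084
apply F[20]=+0.571 → step 21: x=-0.063, v=-0.058, θ=-0.000, ω=0.071
apply F[21]=+0.521 → step 22: x=-0.064, v=-0.051, θ=0.001, ω=0.060
apply F[22]=+0.474 → step 23: x=-0.065, v=-0.044, θ=0.002, ω=0.051
apply F[23]=+0.433 → step 24: x=-0.066, v=-0.038, θ=0.003, ω=0.042
apply F[24]=+0.395 → step 25: x=-0.067, v=-0.032, θ=0.004, ω=0.035
apply F[25]=+0.361 → step 26: x=-0.067, v=-0.027, θ=0.004, ω=0.028
apply F[26]=+0.330 → step 27: x=-0.068, v=-0.023, θ=0.005, ω=0.023
apply F[27]=+0.302 → step 28: x=-0.068, v=-0.018, θ=0.005, ω=0.018
apply F[28]=+0.277 → step 29: x=-0.069, v=-0.015, θ=0.006, ω=0.014
apply F[29]=+0.255 → step 30: x=-0.069, v=-0.011, θ=0.006, ω=0.010
apply F[30]=+0.234 → step 31: x=-0.069, v=-0.008, θ=0.006, ω=0.007
apply F[31]=+0.216 → step 32: x=-0.069, v=-0.005, θ=0.006, ω=0.004
apply F[32]=+0.199 → step 33: x=-0.069, v=-0.002, θ=0.006, ω=0.002
apply F[33]=+0.184 → step 34: x=-0.069, v=0.000, θ=0.006, ω=0.000
apply F[34]=+0.171 → step 35: x=-0.069, v=0.003, θ=0.006, ω=-0.002
apply F[35]=+0.158 → step 36: x=-0.069, v=0.005, θ=0.006, ω=-0.003
apply F[36]=+0.147 → step 37: x=-0.069, v=0.007, θ=0.006, ω=-0.004
apply F[37]=+0.136 → step 38: x=-0.069, v=0.009, θ=0.006, ω=-0.005
apply F[38]=+0.127 → step 39: x=-0.069, v=0.011, θ=0.006, ω=-0.006
Max |angle| over trajectory = 0.121 rad; bound = 0.203 → within bound.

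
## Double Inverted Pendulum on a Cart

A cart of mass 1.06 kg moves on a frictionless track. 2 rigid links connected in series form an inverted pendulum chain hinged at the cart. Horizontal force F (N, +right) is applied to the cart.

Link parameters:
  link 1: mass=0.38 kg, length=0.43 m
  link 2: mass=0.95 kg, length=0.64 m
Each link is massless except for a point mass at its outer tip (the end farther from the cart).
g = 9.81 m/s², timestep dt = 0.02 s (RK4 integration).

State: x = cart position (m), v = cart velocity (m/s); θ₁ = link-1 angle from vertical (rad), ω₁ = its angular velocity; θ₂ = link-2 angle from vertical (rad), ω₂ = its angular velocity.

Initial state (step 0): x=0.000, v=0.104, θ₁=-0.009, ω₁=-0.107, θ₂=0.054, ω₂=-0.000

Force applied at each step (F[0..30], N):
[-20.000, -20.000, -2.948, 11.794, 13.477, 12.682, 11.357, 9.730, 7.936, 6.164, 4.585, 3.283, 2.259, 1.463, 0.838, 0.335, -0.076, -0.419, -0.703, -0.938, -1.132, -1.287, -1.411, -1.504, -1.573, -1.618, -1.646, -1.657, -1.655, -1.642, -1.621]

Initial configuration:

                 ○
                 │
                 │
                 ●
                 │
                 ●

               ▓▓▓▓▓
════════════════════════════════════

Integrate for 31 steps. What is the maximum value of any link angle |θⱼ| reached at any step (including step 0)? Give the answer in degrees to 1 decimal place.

apply F[0]=-20.000 → step 1: x=-0.002, v=-0.272, θ₁=-0.003, ω₁=0.693, θ₂=0.055, ω₂=0.066
apply F[1]=-20.000 → step 2: x=-0.011, v=-0.650, θ₁=0.019, ω₁=1.525, θ₂=0.057, ω₂=0.115
apply F[2]=-2.948 → step 3: x=-0.025, v=-0.713, θ₁=0.051, ω₁=1.664, θ₂=0.059, ω₂=0.137
apply F[3]=+11.794 → step 4: x=-0.037, v=-0.507, θ₁=0.079, ω₁=1.220, θ₂=0.062, ω₂=0.131
apply F[4]=+13.477 → step 5: x=-0.045, v=-0.276, θ₁=0.099, ω₁=0.759, θ₂=0.064, ω₂=0.100
apply F[5]=+12.682 → step 6: x=-0.048, v=-0.065, θ₁=0.110, ω₁=0.369, θ₂=0.066, ω₂=0.053
apply F[6]=+11.357 → step 7: x=-0.047, v=0.119, θ₁=0.115, ω₁=0.054, θ₂=0.066, ω₂=-0.002
apply F[7]=+9.730 → step 8: x=-0.043, v=0.273, θ₁=0.113, ω₁=-0.189, θ₂=0.066, ω₂=-0.058
apply F[8]=+7.936 → step 9: x=-0.037, v=0.394, θ₁=0.108, ω₁=-0.363, θ₂=0.064, ω₂=-0.110
apply F[9]=+6.164 → step 10: x=-0.028, v=0.484, θ₁=0.099, ω₁=-0.476, θ₂=0.061, ω₂=-0.155
apply F[10]=+4.585 → step 11: x=-0.018, v=0.547, θ₁=0.089, ω₁=-0.539, θ₂=0.058, ω₂=-0.193
apply F[11]=+3.283 → step 12: x=-0.006, v=0.588, θ₁=0.078, ω₁=-0.564, θ₂=0.054, ω₂=-0.223
apply F[12]=+2.259 → step 13: x=0.006, v=0.613, θ₁=0.067, ω₁=-0.565, θ₂=0.049, ω₂=-0.246
apply F[13]=+1.463 → step 14: x=0.018, v=0.626, θ₁=0.056, ω₁=-0.550, θ₂=0.044, ω₂=-0.262
apply F[14]=+0.838 → step 15: x=0.031, v=0.629, θ₁=0.045, ω₁=-0.524, θ₂=0.039, ω₂=-0.271
apply F[15]=+0.335 → step 16: x=0.043, v=0.626, θ₁=0.035, ω₁=-0.493, θ₂=0.033, ω₂=-0.276
apply F[16]=-0.076 → step 17: x=0.056, v=0.617, θ₁=0.026, ω₁=-0.459, θ₂=0.027, ω₂=-0.276
apply F[17]=-0.419 → step 18: x=0.068, v=0.604, θ₁=0.017, ω₁=-0.423, θ₂=0.022, ω₂=-0.272
apply F[18]=-0.703 → step 19: x=0.080, v=0.588, θ₁=0.009, ω₁=-0.387, θ₂=0.017, ω₂=-0.265
apply F[19]=-0.938 → step 20: x=0.091, v=0.569, θ₁=0.001, ω₁=-0.351, θ₂=0.011, ω₂=-0.255
apply F[20]=-1.132 → step 21: x=0.102, v=0.548, θ₁=-0.005, ω₁=-0.316, θ₂=0.006, ω₂=-0.244
apply F[21]=-1.287 → step 22: x=0.113, v=0.526, θ₁=-0.011, ω₁=-0.282, θ₂=0.002, ω₂=-0.231
apply F[22]=-1.411 → step 23: x=0.123, v=0.503, θ₁=-0.017, ω₁=-0.250, θ₂=-0.003, ω₂=-0.216
apply F[23]=-1.504 → step 24: x=0.133, v=0.479, θ₁=-0.021, ω₁=-0.219, θ₂=-0.007, ω₂=-0.201
apply F[24]=-1.573 → step 25: x=0.143, v=0.455, θ₁=-0.025, ω₁=-0.191, θ₂=-0.011, ω₂=-0.186
apply F[25]=-1.618 → step 26: x=0.151, v=0.431, θ₁=-0.029, ω₁=-0.164, θ₂=-0.014, ω₂=-0.170
apply F[26]=-1.646 → step 27: x=0.160, v=0.408, θ₁=-0.032, ω₁=-0.140, θ₂=-0.018, ω₂=-0.155
apply F[27]=-1.657 → step 28: x=0.168, v=0.385, θ₁=-0.035, ω₁=-0.118, θ₂=-0.021, ω₂=-0.139
apply F[28]=-1.655 → step 29: x=0.175, v=0.362, θ₁=-0.037, ω₁=-0.097, θ₂=-0.023, ω₂=-0.125
apply F[29]=-1.642 → step 30: x=0.182, v=0.340, θ₁=-0.038, ω₁=-0.079, θ₂=-0.026, ω₂=-0.110
apply F[30]=-1.621 → step 31: x=0.189, v=0.320, θ₁=-0.040, ω₁=-0.063, θ₂=-0.028, ω₂=-0.097
Max |angle| over trajectory = 0.115 rad = 6.6°.

Answer: 6.6°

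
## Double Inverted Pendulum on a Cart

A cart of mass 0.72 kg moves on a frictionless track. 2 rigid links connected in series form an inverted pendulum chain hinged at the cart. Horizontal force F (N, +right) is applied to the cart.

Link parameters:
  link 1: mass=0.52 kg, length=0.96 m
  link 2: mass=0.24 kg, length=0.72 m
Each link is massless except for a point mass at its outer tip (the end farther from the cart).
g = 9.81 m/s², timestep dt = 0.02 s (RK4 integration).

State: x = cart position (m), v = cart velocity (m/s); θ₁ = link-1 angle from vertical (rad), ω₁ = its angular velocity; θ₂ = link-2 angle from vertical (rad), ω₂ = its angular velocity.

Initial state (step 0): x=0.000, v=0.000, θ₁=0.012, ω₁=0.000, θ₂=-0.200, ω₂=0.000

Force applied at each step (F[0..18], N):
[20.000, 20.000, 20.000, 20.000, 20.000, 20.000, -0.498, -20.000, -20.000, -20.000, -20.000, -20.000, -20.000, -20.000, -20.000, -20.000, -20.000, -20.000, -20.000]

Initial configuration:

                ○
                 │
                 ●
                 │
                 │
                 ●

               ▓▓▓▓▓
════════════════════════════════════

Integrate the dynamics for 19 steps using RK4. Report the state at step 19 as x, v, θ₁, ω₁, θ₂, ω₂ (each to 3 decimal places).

Answer: x=0.434, v=-1.562, θ₁=-0.687, ω₁=-0.790, θ₂=-0.093, ω₂=2.019

Derivation:
apply F[0]=+20.000 → step 1: x=0.006, v=0.553, θ₁=0.006, ω₁=-0.555, θ₂=-0.201, ω₂=-0.083
apply F[1]=+20.000 → step 2: x=0.022, v=1.109, θ₁=-0.010, ω₁=-1.117, θ₂=-0.203, ω₂=-0.155
apply F[2]=+20.000 → step 3: x=0.050, v=1.668, θ₁=-0.038, ω₁=-1.692, θ₂=-0.207, ω₂=-0.208
apply F[3]=+20.000 → step 4: x=0.089, v=2.229, θ₁=-0.078, ω₁=-2.280, θ₂=-0.211, ω₂=-0.235
apply F[4]=+20.000 → step 5: x=0.139, v=2.785, θ₁=-0.130, ω₁=-2.877, θ₂=-0.216, ω₂=-0.238
apply F[5]=+20.000 → step 6: x=0.200, v=3.325, θ₁=-0.193, ω₁=-3.467, θ₂=-0.221, ω₂=-0.228
apply F[6]=-0.498 → step 7: x=0.266, v=3.303, θ₁=-0.263, ω₁=-3.491, θ₂=-0.225, ω₂=-0.229
apply F[7]=-20.000 → step 8: x=0.327, v=2.788, θ₁=-0.328, ω₁=-3.042, θ₂=-0.230, ω₂=-0.210
apply F[8]=-20.000 → step 9: x=0.378, v=2.305, θ₁=-0.385, ω₁=-2.654, θ₂=-0.234, ω₂=-0.160
apply F[9]=-20.000 → step 10: x=0.420, v=1.850, θ₁=-0.434, ω₁=-2.321, θ₂=-0.236, ω₂=-0.075
apply F[10]=-20.000 → step 11: x=0.452, v=1.420, θ₁=-0.478, ω₁=-2.036, θ₂=-0.236, ω₂=0.045
apply F[11]=-20.000 → step 12: x=0.477, v=1.010, θ₁=-0.516, ω₁=-1.793, θ₂=-0.234, ω₂=0.197
apply F[12]=-20.000 → step 13: x=0.493, v=0.616, θ₁=-0.550, ω₁=-1.585, θ₂=-0.228, ω₂=0.379
apply F[13]=-20.000 → step 14: x=0.501, v=0.236, θ₁=-0.580, ω₁=-1.406, θ₂=-0.219, ω₂=0.589
apply F[14]=-20.000 → step 15: x=0.502, v=-0.135, θ₁=-0.606, ω₁=-1.251, θ₂=-0.205, ω₂=0.826
apply F[15]=-20.000 → step 16: x=0.496, v=-0.498, θ₁=-0.630, ω₁=-1.116, θ₂=-0.185, ω₂=1.088
apply F[16]=-20.000 → step 17: x=0.483, v=-0.855, θ₁=-0.651, ω₁=-0.998, θ₂=-0.161, ω₂=1.375
apply F[17]=-20.000 → step 18: x=0.462, v=-1.209, θ₁=-0.670, ω₁=-0.890, θ₂=-0.130, ω₂=1.686
apply F[18]=-20.000 → step 19: x=0.434, v=-1.562, θ₁=-0.687, ω₁=-0.790, θ₂=-0.093, ω₂=2.019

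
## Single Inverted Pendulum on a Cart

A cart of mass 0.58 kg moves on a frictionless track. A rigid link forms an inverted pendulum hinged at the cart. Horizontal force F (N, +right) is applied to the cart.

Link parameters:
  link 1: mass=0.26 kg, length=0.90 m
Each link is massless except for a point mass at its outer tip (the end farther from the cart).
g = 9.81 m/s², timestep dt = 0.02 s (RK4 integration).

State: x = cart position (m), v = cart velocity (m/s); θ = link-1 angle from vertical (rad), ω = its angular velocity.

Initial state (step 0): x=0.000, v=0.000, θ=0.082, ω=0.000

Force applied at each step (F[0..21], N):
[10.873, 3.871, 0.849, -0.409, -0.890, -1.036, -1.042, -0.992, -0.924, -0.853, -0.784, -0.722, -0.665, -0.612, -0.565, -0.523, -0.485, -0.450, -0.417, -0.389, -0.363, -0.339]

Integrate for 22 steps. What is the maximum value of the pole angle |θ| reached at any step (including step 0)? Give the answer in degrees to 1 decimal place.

Answer: 4.7°

Derivation:
apply F[0]=+10.873 → step 1: x=0.004, v=0.367, θ=0.078, ω=-0.389
apply F[1]=+3.871 → step 2: x=0.012, v=0.494, θ=0.069, ω=-0.513
apply F[2]=+0.849 → step 3: x=0.022, v=0.517, θ=0.059, ω=-0.526
apply F[3]=-0.409 → step 4: x=0.033, v=0.499, θ=0.049, ω=-0.493
apply F[4]=-0.890 → step 5: x=0.042, v=0.464, θ=0.039, ω=-0.445
apply F[5]=-1.036 → step 6: x=0.051, v=0.426, θ=0.031, ω=-0.395
apply F[6]=-1.042 → step 7: x=0.059, v=0.387, θ=0.023, ω=-0.346
apply F[7]=-0.992 → step 8: x=0.067, v=0.351, θ=0.017, ω=-0.302
apply F[8]=-0.924 → step 9: x=0.073, v=0.318, θ=0.011, ω=-0.262
apply F[9]=-0.853 → step 10: x=0.079, v=0.288, θ=0.006, ω=-0.227
apply F[10]=-0.784 → step 11: x=0.085, v=0.261, θ=0.002, ω=-0.196
apply F[11]=-0.722 → step 12: x=0.090, v=0.236, θ=-0.002, ω=-0.168
apply F[12]=-0.665 → step 13: x=0.094, v=0.213, θ=-0.005, ω=-0.143
apply F[13]=-0.612 → step 14: x=0.098, v=0.193, θ=-0.007, ω=-0.122
apply F[14]=-0.565 → step 15: x=0.102, v=0.174, θ=-0.010, ω=-0.103
apply F[15]=-0.523 → step 16: x=0.105, v=0.157, θ=-0.011, ω=-0.086
apply F[16]=-0.485 → step 17: x=0.108, v=0.141, θ=-0.013, ω=-0.071
apply F[17]=-0.450 → step 18: x=0.111, v=0.127, θ=-0.014, ω=-0.058
apply F[18]=-0.417 → step 19: x=0.113, v=0.114, θ=-0.015, ω=-0.047
apply F[19]=-0.389 → step 20: x=0.116, v=0.102, θ=-0.016, ω=-0.037
apply F[20]=-0.363 → step 21: x=0.117, v=0.091, θ=-0.017, ω=-0.029
apply F[21]=-0.339 → step 22: x=0.119, v=0.080, θ=-0.017, ω=-0.021
Max |angle| over trajectory = 0.082 rad = 4.7°.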